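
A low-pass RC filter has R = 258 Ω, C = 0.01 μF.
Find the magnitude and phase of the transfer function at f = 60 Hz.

Step 1 — Angular frequency: ω = 2π·60 = 377 rad/s.
Step 2 — Transfer function: H(jω) = 1/(1 + jωRC).
Step 3 — Denominator: 1 + jωRC = 1 + j·377·258·1e-08 = 1 + j0.0009726.
Step 4 — H = 1 - j0.0009726.
Step 5 — Magnitude: |H| = 1 (-0.0 dB); phase: φ = -0.1°.

|H| = 1 (-0.0 dB), φ = -0.1°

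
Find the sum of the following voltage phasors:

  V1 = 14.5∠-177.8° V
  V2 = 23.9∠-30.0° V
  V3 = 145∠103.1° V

Step 1 — Convert each phasor to rectangular form:
  V1 = 14.5·(cos(-177.8°) + j·sin(-177.8°)) = -14.49 - j0.5566 V
  V2 = 23.9·(cos(-30.0°) + j·sin(-30.0°)) = 20.7 - j11.95 V
  V3 = 145·(cos(103.1°) + j·sin(103.1°)) = -32.86 + j141.2 V
Step 2 — Sum components: V_total = -26.66 + j128.7 V.
Step 3 — Convert to polar: |V_total| = 131.5 V, ∠V_total = 101.7°.

V_total = 131.5∠101.7° V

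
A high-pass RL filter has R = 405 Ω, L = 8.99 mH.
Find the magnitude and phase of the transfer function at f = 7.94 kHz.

Step 1 — Angular frequency: ω = 2π·7940 = 4.989e+04 rad/s.
Step 2 — Transfer function: H(jω) = jωL/(R + jωL).
Step 3 — Numerator jωL = j·448.5; denominator R + jωL = 405 + j448.5.
Step 4 — H = 0.5508 + j0.4974.
Step 5 — Magnitude: |H| = 0.7422 (-2.6 dB); phase: φ = 42.1°.

|H| = 0.7422 (-2.6 dB), φ = 42.1°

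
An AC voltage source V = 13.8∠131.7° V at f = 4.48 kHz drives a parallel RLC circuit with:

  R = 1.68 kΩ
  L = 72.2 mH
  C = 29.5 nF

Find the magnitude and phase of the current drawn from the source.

Step 1 — Angular frequency: ω = 2π·f = 2π·4480 = 2.815e+04 rad/s.
Step 2 — Component impedances:
  R: Z = R = 1680 Ω
  L: Z = jωL = j·2.815e+04·0.0722 = 0 + j2032 Ω
  C: Z = 1/(jωC) = -j/(ω·C) = 0 - j1204 Ω
Step 3 — Parallel combination: 1/Z_total = 1/R + 1/L + 1/C; Z_total = 1270 - j721.7 Ω = 1461∠-29.6° Ω.
Step 4 — Source phasor: V = 13.8∠131.7° V = -9.18 + j10.3 V.
Step 5 — Ohm's law: I = V / Z_total = (-9.18 + j10.3) / (1270 - j721.7) = -0.008951 + j0.003027 A.
Step 6 — Convert to polar: |I| = 0.009449 A, ∠I = 161.3°.

I = 0.009449∠161.3° A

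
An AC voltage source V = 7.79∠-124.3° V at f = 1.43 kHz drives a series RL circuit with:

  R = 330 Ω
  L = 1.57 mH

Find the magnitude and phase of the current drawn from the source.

Step 1 — Angular frequency: ω = 2π·f = 2π·1430 = 8985 rad/s.
Step 2 — Component impedances:
  R: Z = R = 330 Ω
  L: Z = jωL = j·8985·0.00157 = 0 + j14.11 Ω
Step 3 — Series combination: Z_total = R + L = 330 + j14.11 Ω = 330.3∠2.4° Ω.
Step 4 — Source phasor: V = 7.79∠-124.3° V = -4.39 - j6.435 V.
Step 5 — Ohm's law: I = V / Z_total = (-4.39 - j6.435) / (330 + j14.11) = -0.01411 - j0.0189 A.
Step 6 — Convert to polar: |I| = 0.02358 A, ∠I = -126.7°.

I = 0.02358∠-126.7° A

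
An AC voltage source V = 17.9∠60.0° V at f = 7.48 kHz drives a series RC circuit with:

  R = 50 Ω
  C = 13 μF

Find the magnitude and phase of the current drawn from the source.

Step 1 — Angular frequency: ω = 2π·f = 2π·7480 = 4.7e+04 rad/s.
Step 2 — Component impedances:
  R: Z = R = 50 Ω
  C: Z = 1/(jωC) = -j/(ω·C) = 0 - j1.637 Ω
Step 3 — Series combination: Z_total = R + C = 50 - j1.637 Ω = 50.03∠-1.9° Ω.
Step 4 — Source phasor: V = 17.9∠60.0° V = 8.95 + j15.5 V.
Step 5 — Ohm's law: I = V / Z_total = (8.95 + j15.5) / (50 - j1.637) = 0.1687 + j0.3156 A.
Step 6 — Convert to polar: |I| = 0.3578 A, ∠I = 61.9°.

I = 0.3578∠61.9° A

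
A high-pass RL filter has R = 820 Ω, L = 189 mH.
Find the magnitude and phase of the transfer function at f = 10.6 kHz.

Step 1 — Angular frequency: ω = 2π·1.06e+04 = 6.66e+04 rad/s.
Step 2 — Transfer function: H(jω) = jωL/(R + jωL).
Step 3 — Numerator jωL = j·1.259e+04; denominator R + jωL = 820 + j1.259e+04.
Step 4 — H = 0.9958 + j0.06487.
Step 5 — Magnitude: |H| = 0.9979 (-0.0 dB); phase: φ = 3.7°.

|H| = 0.9979 (-0.0 dB), φ = 3.7°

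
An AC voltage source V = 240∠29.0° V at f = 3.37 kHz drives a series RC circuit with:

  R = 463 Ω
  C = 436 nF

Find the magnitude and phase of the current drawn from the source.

Step 1 — Angular frequency: ω = 2π·f = 2π·3370 = 2.117e+04 rad/s.
Step 2 — Component impedances:
  R: Z = R = 463 Ω
  C: Z = 1/(jωC) = -j/(ω·C) = 0 - j108.3 Ω
Step 3 — Series combination: Z_total = R + C = 463 - j108.3 Ω = 475.5∠-13.2° Ω.
Step 4 — Source phasor: V = 240∠29.0° V = 209.9 + j116.4 V.
Step 5 — Ohm's law: I = V / Z_total = (209.9 + j116.4) / (463 - j108.3) = 0.3741 + j0.3388 A.
Step 6 — Convert to polar: |I| = 0.5047 A, ∠I = 42.2°.

I = 0.5047∠42.2° A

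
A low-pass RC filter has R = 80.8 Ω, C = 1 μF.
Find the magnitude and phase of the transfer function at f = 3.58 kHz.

Step 1 — Angular frequency: ω = 2π·3580 = 2.249e+04 rad/s.
Step 2 — Transfer function: H(jω) = 1/(1 + jωRC).
Step 3 — Denominator: 1 + jωRC = 1 + j·2.249e+04·80.8·1e-06 = 1 + j1.817.
Step 4 — H = 0.2324 - j0.4223.
Step 5 — Magnitude: |H| = 0.4821 (-6.3 dB); phase: φ = -61.2°.

|H| = 0.4821 (-6.3 dB), φ = -61.2°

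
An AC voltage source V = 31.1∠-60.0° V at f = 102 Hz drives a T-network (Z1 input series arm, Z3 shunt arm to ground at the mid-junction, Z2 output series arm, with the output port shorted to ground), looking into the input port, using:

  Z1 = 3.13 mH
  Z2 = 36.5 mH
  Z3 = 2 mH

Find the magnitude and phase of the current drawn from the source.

Step 1 — Angular frequency: ω = 2π·f = 2π·102 = 640.9 rad/s.
Step 2 — Component impedances:
  Z1: Z = jωL = j·640.9·0.00313 = 0 + j2.006 Ω
  Z2: Z = jωL = j·640.9·0.0365 = 0 + j23.39 Ω
  Z3: Z = jωL = j·640.9·0.002 = 0 + j1.282 Ω
Step 3 — With the output port shorted to ground, the output series arm Z2 runs from the junction to ground; the shunt arm Z3 also runs from the junction to ground. They appear in parallel: Z3 || Z2 = 0 + j1.215 Ω.
Step 4 — Series with input arm Z1: Z_in = Z1 + (Z3 || Z2) = 0 + j3.221 Ω = 3.221∠90.0° Ω.
Step 5 — Source phasor: V = 31.1∠-60.0° V = 15.55 - j26.93 V.
Step 6 — Ohm's law: I = V / Z_total = (15.55 - j26.93) / (0 + j3.221) = -8.361 - j4.827 A.
Step 7 — Convert to polar: |I| = 9.655 A, ∠I = -150.0°.

I = 9.655∠-150.0° A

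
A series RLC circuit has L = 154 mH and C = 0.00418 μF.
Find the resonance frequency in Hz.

Step 1 — Resonance condition Im(Z)=0 gives ω₀ = 1/√(LC).
Step 2 — ω₀ = 1/√(0.154·4.18e-09) = 3.941e+04 rad/s.
Step 3 — f₀ = ω₀/(2π) = 6273 Hz.

f₀ = 6273 Hz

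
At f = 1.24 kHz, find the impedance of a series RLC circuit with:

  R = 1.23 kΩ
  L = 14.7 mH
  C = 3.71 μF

Step 1 — Angular frequency: ω = 2π·f = 2π·1240 = 7791 rad/s.
Step 2 — Component impedances:
  R: Z = R = 1230 Ω
  L: Z = jωL = j·7791·0.0147 = 0 + j114.5 Ω
  C: Z = 1/(jωC) = -j/(ω·C) = 0 - j34.6 Ω
Step 3 — Series combination: Z_total = R + L + C = 1230 + j79.93 Ω = 1233∠3.7° Ω.

Z = 1230 + j79.93 Ω = 1233∠3.7° Ω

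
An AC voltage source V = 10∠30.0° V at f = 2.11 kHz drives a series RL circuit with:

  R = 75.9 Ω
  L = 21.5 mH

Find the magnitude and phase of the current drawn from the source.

Step 1 — Angular frequency: ω = 2π·f = 2π·2110 = 1.326e+04 rad/s.
Step 2 — Component impedances:
  R: Z = R = 75.9 Ω
  L: Z = jωL = j·1.326e+04·0.0215 = 0 + j285 Ω
Step 3 — Series combination: Z_total = R + L = 75.9 + j285 Ω = 295∠75.1° Ω.
Step 4 — Source phasor: V = 10∠30.0° V = 8.66 + j5 V.
Step 5 — Ohm's law: I = V / Z_total = (8.66 + j5) / (75.9 + j285) = 0.02393 - j0.02401 A.
Step 6 — Convert to polar: |I| = 0.0339 A, ∠I = -45.1°.

I = 0.0339∠-45.1° A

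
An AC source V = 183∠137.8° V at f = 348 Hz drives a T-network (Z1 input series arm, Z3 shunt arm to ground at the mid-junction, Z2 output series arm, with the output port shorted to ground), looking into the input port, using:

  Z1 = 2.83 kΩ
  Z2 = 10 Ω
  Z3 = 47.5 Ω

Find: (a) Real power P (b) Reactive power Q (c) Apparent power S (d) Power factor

Step 1 — Angular frequency: ω = 2π·f = 2π·348 = 2187 rad/s.
Step 2 — Component impedances:
  Z1: Z = R = 2830 Ω
  Z2: Z = R = 10 Ω
  Z3: Z = R = 47.5 Ω
Step 3 — With the output port shorted to ground, the output series arm Z2 runs from the junction to ground; the shunt arm Z3 also runs from the junction to ground. They appear in parallel: Z3 || Z2 = 8.261 Ω.
Step 4 — Series with input arm Z1: Z_in = Z1 + (Z3 || Z2) = 2838 Ω = 2838∠0.0° Ω.
Step 5 — Source phasor: V = 183∠137.8° V = -135.6 + j122.9 V.
Step 6 — Current: I = V / Z = -0.04776 + j0.04331 A = 0.06448∠137.8° A.
Step 7 — Complex power: S = V·I* = 11.8 VA.
Step 8 — Real power: P = Re(S) = 11.8 W.
Step 9 — Reactive power: Q = Im(S) = 0 VAR.
Step 10 — Apparent power: |S| = 11.8 VA.
Step 11 — Power factor: PF = P/|S| = 1 (unity).

(a) P = 11.8 W  (b) Q = 0 VAR  (c) S = 11.8 VA  (d) PF = 1 (unity)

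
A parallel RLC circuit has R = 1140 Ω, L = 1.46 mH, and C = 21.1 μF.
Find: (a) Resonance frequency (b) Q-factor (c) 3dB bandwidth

Step 1 — Resonance: ω₀ = 1/√(LC) = 1/√(0.00146·2.11e-05) = 5697 rad/s.
Step 2 — f₀ = ω₀/(2π) = 906.8 Hz.
Step 3 — Parallel Q: Q = R/(ω₀L) = 1140/(5697·0.00146) = 137.
Step 4 — Bandwidth: Δω = ω₀/Q = 41.57 rad/s; BW = Δω/(2π) = 6.617 Hz.

(a) f₀ = 906.8 Hz  (b) Q = 137  (c) BW = 6.617 Hz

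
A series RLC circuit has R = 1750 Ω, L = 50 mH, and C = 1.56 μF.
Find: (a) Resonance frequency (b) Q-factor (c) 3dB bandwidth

Step 1 — Resonance: ω₀ = 1/√(LC) = 1/√(0.05·1.56e-06) = 3581 rad/s.
Step 2 — f₀ = ω₀/(2π) = 569.9 Hz.
Step 3 — Series Q: Q = ω₀L/R = 3581·0.05/1750 = 0.1023.
Step 4 — Bandwidth: Δω = ω₀/Q = 3.5e+04 rad/s; BW = Δω/(2π) = 5570 Hz.

(a) f₀ = 569.9 Hz  (b) Q = 0.1023  (c) BW = 5570 Hz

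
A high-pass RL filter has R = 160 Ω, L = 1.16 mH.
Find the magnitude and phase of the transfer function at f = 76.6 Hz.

Step 1 — Angular frequency: ω = 2π·76.6 = 481.3 rad/s.
Step 2 — Transfer function: H(jω) = jωL/(R + jωL).
Step 3 — Numerator jωL = j·0.5583; denominator R + jωL = 160 + j0.5583.
Step 4 — H = 1.218e-05 + j0.003489.
Step 5 — Magnitude: |H| = 0.003489 (-49.1 dB); phase: φ = 89.8°.

|H| = 0.003489 (-49.1 dB), φ = 89.8°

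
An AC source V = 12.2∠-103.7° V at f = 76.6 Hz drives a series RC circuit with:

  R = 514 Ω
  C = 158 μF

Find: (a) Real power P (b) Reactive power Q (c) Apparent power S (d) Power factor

Step 1 — Angular frequency: ω = 2π·f = 2π·76.6 = 481.3 rad/s.
Step 2 — Component impedances:
  R: Z = R = 514 Ω
  C: Z = 1/(jωC) = -j/(ω·C) = 0 - j13.15 Ω
Step 3 — Series combination: Z_total = R + C = 514 - j13.15 Ω = 514.2∠-1.5° Ω.
Step 4 — Source phasor: V = 12.2∠-103.7° V = -2.889 - j11.85 V.
Step 5 — Current: I = V / Z = -0.005028 - j0.02319 A = 0.02373∠-102.2° A.
Step 6 — Complex power: S = V·I* = 0.2894 - j0.007404 VA.
Step 7 — Real power: P = Re(S) = 0.2894 W.
Step 8 — Reactive power: Q = Im(S) = -0.007404 VAR.
Step 9 — Apparent power: |S| = 0.2895 VA.
Step 10 — Power factor: PF = P/|S| = 0.9997 (leading).

(a) P = 0.2894 W  (b) Q = -0.007404 VAR  (c) S = 0.2895 VA  (d) PF = 0.9997 (leading)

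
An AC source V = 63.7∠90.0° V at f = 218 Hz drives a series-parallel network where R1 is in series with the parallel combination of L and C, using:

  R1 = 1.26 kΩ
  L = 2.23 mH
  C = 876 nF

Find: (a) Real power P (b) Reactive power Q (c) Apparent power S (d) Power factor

Step 1 — Angular frequency: ω = 2π·f = 2π·218 = 1370 rad/s.
Step 2 — Component impedances:
  R1: Z = R = 1260 Ω
  L: Z = jωL = j·1370·0.00223 = 0 + j3.055 Ω
  C: Z = 1/(jωC) = -j/(ω·C) = 0 - j833.4 Ω
Step 3 — Parallel branch: L || C = 1/(1/L + 1/C) = 0 + j3.066 Ω.
Step 4 — Series with R1: Z_total = R1 + (L || C) = 1260 + j3.066 Ω = 1260∠0.1° Ω.
Step 5 — Source phasor: V = 63.7∠90.0° V = 0 + j63.7 V.
Step 6 — Current: I = V / Z = 0.000123 + j0.05056 A = 0.05056∠89.9° A.
Step 7 — Complex power: S = V·I* = 3.22 + j0.007836 VA.
Step 8 — Real power: P = Re(S) = 3.22 W.
Step 9 — Reactive power: Q = Im(S) = 0.007836 VAR.
Step 10 — Apparent power: |S| = 3.22 VA.
Step 11 — Power factor: PF = P/|S| = 1 (lagging).

(a) P = 3.22 W  (b) Q = 0.007836 VAR  (c) S = 3.22 VA  (d) PF = 1 (lagging)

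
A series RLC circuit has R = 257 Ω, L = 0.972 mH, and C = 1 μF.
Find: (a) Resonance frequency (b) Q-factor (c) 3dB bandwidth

Step 1 — Resonance: ω₀ = 1/√(LC) = 1/√(0.000972·1e-06) = 3.208e+04 rad/s.
Step 2 — f₀ = ω₀/(2π) = 5105 Hz.
Step 3 — Series Q: Q = ω₀L/R = 3.208e+04·0.000972/257 = 0.1213.
Step 4 — Bandwidth: Δω = ω₀/Q = 2.644e+05 rad/s; BW = Δω/(2π) = 4.208e+04 Hz.

(a) f₀ = 5105 Hz  (b) Q = 0.1213  (c) BW = 4.208e+04 Hz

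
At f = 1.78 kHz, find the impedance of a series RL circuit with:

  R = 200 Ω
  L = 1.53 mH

Step 1 — Angular frequency: ω = 2π·f = 2π·1780 = 1.118e+04 rad/s.
Step 2 — Component impedances:
  R: Z = R = 200 Ω
  L: Z = jωL = j·1.118e+04·0.00153 = 0 + j17.11 Ω
Step 3 — Series combination: Z_total = R + L = 200 + j17.11 Ω = 200.7∠4.9° Ω.

Z = 200 + j17.11 Ω = 200.7∠4.9° Ω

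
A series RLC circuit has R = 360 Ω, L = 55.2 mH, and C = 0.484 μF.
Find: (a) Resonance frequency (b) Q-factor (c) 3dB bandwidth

Step 1 — Resonance condition Im(Z)=0 gives ω₀ = 1/√(LC).
Step 2 — ω₀ = 1/√(0.0552·4.84e-07) = 6118 rad/s.
Step 3 — f₀ = ω₀/(2π) = 973.7 Hz.
Step 4 — Series Q: Q = ω₀L/R = 6118·0.0552/360 = 0.9381.
Step 5 — 3dB bandwidth: Δω = ω₀/Q = 6522 rad/s; BW = Δω/(2π) = 1038 Hz.

(a) f₀ = 973.7 Hz  (b) Q = 0.9381  (c) BW = 1038 Hz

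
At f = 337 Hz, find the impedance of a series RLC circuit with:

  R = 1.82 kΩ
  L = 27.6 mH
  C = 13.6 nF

Step 1 — Angular frequency: ω = 2π·f = 2π·337 = 2117 rad/s.
Step 2 — Component impedances:
  R: Z = R = 1820 Ω
  L: Z = jωL = j·2117·0.0276 = 0 + j58.44 Ω
  C: Z = 1/(jωC) = -j/(ω·C) = 0 - j3.473e+04 Ω
Step 3 — Series combination: Z_total = R + L + C = 1820 - j3.467e+04 Ω = 3.472e+04∠-87.0° Ω.

Z = 1820 - j3.467e+04 Ω = 3.472e+04∠-87.0° Ω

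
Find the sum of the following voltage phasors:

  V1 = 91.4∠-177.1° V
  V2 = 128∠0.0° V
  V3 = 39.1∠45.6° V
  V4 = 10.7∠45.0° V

Step 1 — Convert each phasor to rectangular form:
  V1 = 91.4·(cos(-177.1°) + j·sin(-177.1°)) = -91.28 - j4.624 V
  V2 = 128·(cos(0.0°) + j·sin(0.0°)) = 128 V
  V3 = 39.1·(cos(45.6°) + j·sin(45.6°)) = 27.36 + j27.94 V
  V4 = 10.7·(cos(45.0°) + j·sin(45.0°)) = 7.566 + j7.566 V
Step 2 — Sum components: V_total = 71.64 + j30.88 V.
Step 3 — Convert to polar: |V_total| = 78.01 V, ∠V_total = 23.3°.

V_total = 78.01∠23.3° V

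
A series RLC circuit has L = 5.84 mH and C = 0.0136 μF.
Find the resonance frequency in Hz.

Step 1 — Resonance condition Im(Z)=0 gives ω₀ = 1/√(LC).
Step 2 — ω₀ = 1/√(0.00584·1.36e-08) = 1.122e+05 rad/s.
Step 3 — f₀ = ω₀/(2π) = 1.786e+04 Hz.

f₀ = 1.786e+04 Hz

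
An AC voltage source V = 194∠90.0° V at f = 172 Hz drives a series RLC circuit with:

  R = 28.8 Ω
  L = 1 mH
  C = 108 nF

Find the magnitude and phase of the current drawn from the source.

Step 1 — Angular frequency: ω = 2π·f = 2π·172 = 1081 rad/s.
Step 2 — Component impedances:
  R: Z = R = 28.8 Ω
  L: Z = jωL = j·1081·0.001 = 0 + j1.081 Ω
  C: Z = 1/(jωC) = -j/(ω·C) = 0 - j8568 Ω
Step 3 — Series combination: Z_total = R + L + C = 28.8 - j8567 Ω = 8567∠-89.8° Ω.
Step 4 — Source phasor: V = 194∠90.0° V = 0 + j194 V.
Step 5 — Ohm's law: I = V / Z_total = (0 + j194) / (28.8 - j8567) = -0.02265 + j7.613e-05 A.
Step 6 — Convert to polar: |I| = 0.02265 A, ∠I = 179.8°.

I = 0.02265∠179.8° A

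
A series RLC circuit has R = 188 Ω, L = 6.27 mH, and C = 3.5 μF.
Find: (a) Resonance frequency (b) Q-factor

Step 1 — Resonance condition Im(Z)=0 gives ω₀ = 1/√(LC).
Step 2 — ω₀ = 1/√(0.00627·3.5e-06) = 6750 rad/s.
Step 3 — f₀ = ω₀/(2π) = 1074 Hz.
Step 4 — Series Q: Q = ω₀L/R = 6750·0.00627/188 = 0.2251.

(a) f₀ = 1074 Hz  (b) Q = 0.2251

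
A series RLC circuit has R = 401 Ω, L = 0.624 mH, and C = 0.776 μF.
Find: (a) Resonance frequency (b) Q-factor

Step 1 — Resonance condition Im(Z)=0 gives ω₀ = 1/√(LC).
Step 2 — ω₀ = 1/√(0.000624·7.76e-07) = 4.544e+04 rad/s.
Step 3 — f₀ = ω₀/(2π) = 7233 Hz.
Step 4 — Series Q: Q = ω₀L/R = 4.544e+04·0.000624/401 = 0.07072.

(a) f₀ = 7233 Hz  (b) Q = 0.07072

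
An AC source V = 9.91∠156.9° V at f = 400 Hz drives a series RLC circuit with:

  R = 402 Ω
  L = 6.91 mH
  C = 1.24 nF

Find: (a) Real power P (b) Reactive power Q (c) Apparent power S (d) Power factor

Step 1 — Angular frequency: ω = 2π·f = 2π·400 = 2513 rad/s.
Step 2 — Component impedances:
  R: Z = R = 402 Ω
  L: Z = jωL = j·2513·0.00691 = 0 + j17.37 Ω
  C: Z = 1/(jωC) = -j/(ω·C) = 0 - j3.209e+05 Ω
Step 3 — Series combination: Z_total = R + L + C = 402 - j3.209e+05 Ω = 3.209e+05∠-89.9° Ω.
Step 4 — Source phasor: V = 9.91∠156.9° V = -9.115 + j3.888 V.
Step 5 — Current: I = V / Z = -1.215e-05 - j2.839e-05 A = 3.089e-05∠-113.2° A.
Step 6 — Complex power: S = V·I* = 3.835e-07 - j0.0003061 VA.
Step 7 — Real power: P = Re(S) = 3.835e-07 W.
Step 8 — Reactive power: Q = Im(S) = -0.0003061 VAR.
Step 9 — Apparent power: |S| = 0.0003061 VA.
Step 10 — Power factor: PF = P/|S| = 0.001253 (leading).

(a) P = 3.835e-07 W  (b) Q = -0.0003061 VAR  (c) S = 0.0003061 VA  (d) PF = 0.001253 (leading)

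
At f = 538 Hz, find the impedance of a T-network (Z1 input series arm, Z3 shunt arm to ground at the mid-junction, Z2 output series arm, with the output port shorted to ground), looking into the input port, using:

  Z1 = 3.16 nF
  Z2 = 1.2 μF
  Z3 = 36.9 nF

Step 1 — Angular frequency: ω = 2π·f = 2π·538 = 3380 rad/s.
Step 2 — Component impedances:
  Z1: Z = 1/(jωC) = -j/(ω·C) = 0 - j9.362e+04 Ω
  Z2: Z = 1/(jωC) = -j/(ω·C) = 0 - j246.5 Ω
  Z3: Z = 1/(jωC) = -j/(ω·C) = 0 - j8017 Ω
Step 3 — With the output port shorted to ground, the output series arm Z2 runs from the junction to ground; the shunt arm Z3 also runs from the junction to ground. They appear in parallel: Z3 || Z2 = 0 - j239.2 Ω.
Step 4 — Series with input arm Z1: Z_in = Z1 + (Z3 || Z2) = 0 - j9.386e+04 Ω = 9.386e+04∠-90.0° Ω.

Z = 0 - j9.386e+04 Ω = 9.386e+04∠-90.0° Ω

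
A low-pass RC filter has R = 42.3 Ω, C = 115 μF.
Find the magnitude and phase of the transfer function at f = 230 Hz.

Step 1 — Angular frequency: ω = 2π·230 = 1445 rad/s.
Step 2 — Transfer function: H(jω) = 1/(1 + jωRC).
Step 3 — Denominator: 1 + jωRC = 1 + j·1445·42.3·0.000115 = 1 + j7.03.
Step 4 — H = 0.01983 - j0.1394.
Step 5 — Magnitude: |H| = 0.1408 (-17.0 dB); phase: φ = -81.9°.

|H| = 0.1408 (-17.0 dB), φ = -81.9°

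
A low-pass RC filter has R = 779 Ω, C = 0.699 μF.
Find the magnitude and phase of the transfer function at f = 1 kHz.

Step 1 — Angular frequency: ω = 2π·1000 = 6283 rad/s.
Step 2 — Transfer function: H(jω) = 1/(1 + jωRC).
Step 3 — Denominator: 1 + jωRC = 1 + j·6283·779·6.99e-07 = 1 + j3.421.
Step 4 — H = 0.07871 - j0.2693.
Step 5 — Magnitude: |H| = 0.2805 (-11.0 dB); phase: φ = -73.7°.

|H| = 0.2805 (-11.0 dB), φ = -73.7°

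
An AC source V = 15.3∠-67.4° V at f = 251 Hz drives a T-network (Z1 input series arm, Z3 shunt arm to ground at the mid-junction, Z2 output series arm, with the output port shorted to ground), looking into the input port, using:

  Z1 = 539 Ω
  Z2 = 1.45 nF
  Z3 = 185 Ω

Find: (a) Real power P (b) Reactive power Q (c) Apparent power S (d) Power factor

Step 1 — Angular frequency: ω = 2π·f = 2π·251 = 1577 rad/s.
Step 2 — Component impedances:
  Z1: Z = R = 539 Ω
  Z2: Z = 1/(jωC) = -j/(ω·C) = 0 - j4.373e+05 Ω
  Z3: Z = R = 185 Ω
Step 3 — With the output port shorted to ground, the output series arm Z2 runs from the junction to ground; the shunt arm Z3 also runs from the junction to ground. They appear in parallel: Z3 || Z2 = 185 - j0.07826 Ω.
Step 4 — Series with input arm Z1: Z_in = Z1 + (Z3 || Z2) = 724 - j0.07826 Ω = 724∠-0.0° Ω.
Step 5 — Source phasor: V = 15.3∠-67.4° V = 5.88 - j14.13 V.
Step 6 — Current: I = V / Z = 0.008123 - j0.01951 A = 0.02113∠-67.4° A.
Step 7 — Complex power: S = V·I* = 0.3233 - j3.495e-05 VA.
Step 8 — Real power: P = Re(S) = 0.3233 W.
Step 9 — Reactive power: Q = Im(S) = -3.495e-05 VAR.
Step 10 — Apparent power: |S| = 0.3233 VA.
Step 11 — Power factor: PF = P/|S| = 1 (leading).

(a) P = 0.3233 W  (b) Q = -3.495e-05 VAR  (c) S = 0.3233 VA  (d) PF = 1 (leading)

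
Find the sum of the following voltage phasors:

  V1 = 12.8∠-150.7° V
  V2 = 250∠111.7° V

Step 1 — Convert each phasor to rectangular form:
  V1 = 12.8·(cos(-150.7°) + j·sin(-150.7°)) = -11.16 - j6.264 V
  V2 = 250·(cos(111.7°) + j·sin(111.7°)) = -92.44 + j232.3 V
Step 2 — Sum components: V_total = -103.6 + j226 V.
Step 3 — Convert to polar: |V_total| = 248.6 V, ∠V_total = 114.6°.

V_total = 248.6∠114.6° V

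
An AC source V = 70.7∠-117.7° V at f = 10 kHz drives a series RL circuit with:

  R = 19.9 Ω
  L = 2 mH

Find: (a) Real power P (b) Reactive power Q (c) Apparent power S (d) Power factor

Step 1 — Angular frequency: ω = 2π·f = 2π·1e+04 = 6.283e+04 rad/s.
Step 2 — Component impedances:
  R: Z = R = 19.9 Ω
  L: Z = jωL = j·6.283e+04·0.002 = 0 + j125.7 Ω
Step 3 — Series combination: Z_total = R + L = 19.9 + j125.7 Ω = 127.2∠81.0° Ω.
Step 4 — Source phasor: V = 70.7∠-117.7° V = -32.86 - j62.6 V.
Step 5 — Current: I = V / Z = -0.5263 + j0.1782 A = 0.5557∠161.3° A.
Step 6 — Complex power: S = V·I* = 6.145 + j38.8 VA.
Step 7 — Real power: P = Re(S) = 6.145 W.
Step 8 — Reactive power: Q = Im(S) = 38.8 VAR.
Step 9 — Apparent power: |S| = 39.29 VA.
Step 10 — Power factor: PF = P/|S| = 0.1564 (lagging).

(a) P = 6.145 W  (b) Q = 38.8 VAR  (c) S = 39.29 VA  (d) PF = 0.1564 (lagging)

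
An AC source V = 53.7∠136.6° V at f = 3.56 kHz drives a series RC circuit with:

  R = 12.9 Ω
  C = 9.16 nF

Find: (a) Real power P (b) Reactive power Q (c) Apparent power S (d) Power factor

Step 1 — Angular frequency: ω = 2π·f = 2π·3560 = 2.237e+04 rad/s.
Step 2 — Component impedances:
  R: Z = R = 12.9 Ω
  C: Z = 1/(jωC) = -j/(ω·C) = 0 - j4881 Ω
Step 3 — Series combination: Z_total = R + C = 12.9 - j4881 Ω = 4881∠-89.8° Ω.
Step 4 — Source phasor: V = 53.7∠136.6° V = -39.02 + j36.9 V.
Step 5 — Current: I = V / Z = -0.007581 - j0.007974 A = 0.011∠-133.6° A.
Step 6 — Complex power: S = V·I* = 0.001562 - j0.5908 VA.
Step 7 — Real power: P = Re(S) = 0.001562 W.
Step 8 — Reactive power: Q = Im(S) = -0.5908 VAR.
Step 9 — Apparent power: |S| = 0.5908 VA.
Step 10 — Power factor: PF = P/|S| = 0.002643 (leading).

(a) P = 0.001562 W  (b) Q = -0.5908 VAR  (c) S = 0.5908 VA  (d) PF = 0.002643 (leading)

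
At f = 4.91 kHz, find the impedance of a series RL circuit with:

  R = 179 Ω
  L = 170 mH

Step 1 — Angular frequency: ω = 2π·f = 2π·4910 = 3.085e+04 rad/s.
Step 2 — Component impedances:
  R: Z = R = 179 Ω
  L: Z = jωL = j·3.085e+04·0.17 = 0 + j5245 Ω
Step 3 — Series combination: Z_total = R + L = 179 + j5245 Ω = 5248∠88.0° Ω.

Z = 179 + j5245 Ω = 5248∠88.0° Ω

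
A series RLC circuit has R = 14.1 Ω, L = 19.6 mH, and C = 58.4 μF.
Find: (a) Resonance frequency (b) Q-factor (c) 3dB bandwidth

Step 1 — Resonance: ω₀ = 1/√(LC) = 1/√(0.0196·5.84e-05) = 934.7 rad/s.
Step 2 — f₀ = ω₀/(2π) = 148.8 Hz.
Step 3 — Series Q: Q = ω₀L/R = 934.7·0.0196/14.1 = 1.299.
Step 4 — Bandwidth: Δω = ω₀/Q = 719.4 rad/s; BW = Δω/(2π) = 114.5 Hz.

(a) f₀ = 148.8 Hz  (b) Q = 1.299  (c) BW = 114.5 Hz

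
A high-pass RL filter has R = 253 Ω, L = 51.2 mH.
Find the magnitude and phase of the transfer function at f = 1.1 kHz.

Step 1 — Angular frequency: ω = 2π·1100 = 6912 rad/s.
Step 2 — Transfer function: H(jω) = jωL/(R + jωL).
Step 3 — Numerator jωL = j·353.9; denominator R + jωL = 253 + j353.9.
Step 4 — H = 0.6617 + j0.4731.
Step 5 — Magnitude: |H| = 0.8135 (-1.8 dB); phase: φ = 35.6°.

|H| = 0.8135 (-1.8 dB), φ = 35.6°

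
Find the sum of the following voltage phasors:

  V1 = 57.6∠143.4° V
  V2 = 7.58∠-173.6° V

Step 1 — Convert each phasor to rectangular form:
  V1 = 57.6·(cos(143.4°) + j·sin(143.4°)) = -46.24 + j34.34 V
  V2 = 7.58·(cos(-173.6°) + j·sin(-173.6°)) = -7.533 - j0.8449 V
Step 2 — Sum components: V_total = -53.78 + j33.5 V.
Step 3 — Convert to polar: |V_total| = 63.35 V, ∠V_total = 148.1°.

V_total = 63.35∠148.1° V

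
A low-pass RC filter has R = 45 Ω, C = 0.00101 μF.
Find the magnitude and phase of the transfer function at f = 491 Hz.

Step 1 — Angular frequency: ω = 2π·491 = 3085 rad/s.
Step 2 — Transfer function: H(jω) = 1/(1 + jωRC).
Step 3 — Denominator: 1 + jωRC = 1 + j·3085·45·1.01e-09 = 1 + j0.0001402.
Step 4 — H = 1 - j0.0001402.
Step 5 — Magnitude: |H| = 1 (-0.0 dB); phase: φ = -0.0°.

|H| = 1 (-0.0 dB), φ = -0.0°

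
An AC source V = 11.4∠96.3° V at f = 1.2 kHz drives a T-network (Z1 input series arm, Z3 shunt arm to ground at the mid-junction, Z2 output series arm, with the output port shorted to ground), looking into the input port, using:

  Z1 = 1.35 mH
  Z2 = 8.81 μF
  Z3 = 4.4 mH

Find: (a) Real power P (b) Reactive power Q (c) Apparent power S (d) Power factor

Step 1 — Angular frequency: ω = 2π·f = 2π·1200 = 7540 rad/s.
Step 2 — Component impedances:
  Z1: Z = jωL = j·7540·0.00135 = 0 + j10.18 Ω
  Z2: Z = 1/(jωC) = -j/(ω·C) = 0 - j15.05 Ω
  Z3: Z = jωL = j·7540·0.0044 = 0 + j33.18 Ω
Step 3 — With the output port shorted to ground, the output series arm Z2 runs from the junction to ground; the shunt arm Z3 also runs from the junction to ground. They appear in parallel: Z3 || Z2 = 0 - j27.56 Ω.
Step 4 — Series with input arm Z1: Z_in = Z1 + (Z3 || Z2) = 0 - j17.38 Ω = 17.38∠-90.0° Ω.
Step 5 — Source phasor: V = 11.4∠96.3° V = -1.251 + j11.33 V.
Step 6 — Current: I = V / Z = -0.6519 - j0.07197 A = 0.6558∠-173.7° A.
Step 7 — Complex power: S = V·I* = 0 - j7.476 VA.
Step 8 — Real power: P = Re(S) = 0 W.
Step 9 — Reactive power: Q = Im(S) = -7.476 VAR.
Step 10 — Apparent power: |S| = 7.476 VA.
Step 11 — Power factor: PF = P/|S| = 0 (leading).

(a) P = 0 W  (b) Q = -7.476 VAR  (c) S = 7.476 VA  (d) PF = 0 (leading)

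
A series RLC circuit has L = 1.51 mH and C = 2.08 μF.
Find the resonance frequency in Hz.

Step 1 — Resonance condition Im(Z)=0 gives ω₀ = 1/√(LC).
Step 2 — ω₀ = 1/√(0.00151·2.08e-06) = 1.784e+04 rad/s.
Step 3 — f₀ = ω₀/(2π) = 2840 Hz.

f₀ = 2840 Hz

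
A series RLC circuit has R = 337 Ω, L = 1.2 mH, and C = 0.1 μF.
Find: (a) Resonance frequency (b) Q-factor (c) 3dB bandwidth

Step 1 — Resonance: ω₀ = 1/√(LC) = 1/√(0.0012·1e-07) = 9.129e+04 rad/s.
Step 2 — f₀ = ω₀/(2π) = 1.453e+04 Hz.
Step 3 — Series Q: Q = ω₀L/R = 9.129e+04·0.0012/337 = 0.3251.
Step 4 — Bandwidth: Δω = ω₀/Q = 2.808e+05 rad/s; BW = Δω/(2π) = 4.47e+04 Hz.

(a) f₀ = 1.453e+04 Hz  (b) Q = 0.3251  (c) BW = 4.47e+04 Hz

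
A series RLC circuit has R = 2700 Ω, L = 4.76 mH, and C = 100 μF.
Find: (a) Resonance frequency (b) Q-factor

Step 1 — Resonance condition Im(Z)=0 gives ω₀ = 1/√(LC).
Step 2 — ω₀ = 1/√(0.00476·0.0001) = 1449 rad/s.
Step 3 — f₀ = ω₀/(2π) = 230.7 Hz.
Step 4 — Series Q: Q = ω₀L/R = 1449·0.00476/2700 = 0.002555.

(a) f₀ = 230.7 Hz  (b) Q = 0.002555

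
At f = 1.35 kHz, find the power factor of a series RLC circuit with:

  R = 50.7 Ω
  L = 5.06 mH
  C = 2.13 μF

Step 1 — Angular frequency: ω = 2π·f = 2π·1350 = 8482 rad/s.
Step 2 — Component impedances:
  R: Z = R = 50.7 Ω
  L: Z = jωL = j·8482·0.00506 = 0 + j42.92 Ω
  C: Z = 1/(jωC) = -j/(ω·C) = 0 - j55.35 Ω
Step 3 — Series combination: Z_total = R + L + C = 50.7 - j12.43 Ω = 52.2∠-13.8° Ω.
Step 4 — Power factor: PF = cos(φ) = Re(Z)/|Z| = 50.7/52.201 = 0.9712.
Step 5 — Type: Im(Z) = -12.43 ⇒ leading (phase φ = -13.8°).

PF = 0.9712 (leading, φ = -13.8°)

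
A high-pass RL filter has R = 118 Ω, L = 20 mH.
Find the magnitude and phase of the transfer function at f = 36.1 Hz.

Step 1 — Angular frequency: ω = 2π·36.1 = 226.8 rad/s.
Step 2 — Transfer function: H(jω) = jωL/(R + jωL).
Step 3 — Numerator jωL = j·4.536; denominator R + jωL = 118 + j4.536.
Step 4 — H = 0.001476 + j0.03839.
Step 5 — Magnitude: |H| = 0.03842 (-28.3 dB); phase: φ = 87.8°.

|H| = 0.03842 (-28.3 dB), φ = 87.8°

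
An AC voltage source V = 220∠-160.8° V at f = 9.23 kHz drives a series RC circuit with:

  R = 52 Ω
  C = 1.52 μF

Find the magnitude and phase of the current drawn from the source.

Step 1 — Angular frequency: ω = 2π·f = 2π·9230 = 5.799e+04 rad/s.
Step 2 — Component impedances:
  R: Z = R = 52 Ω
  C: Z = 1/(jωC) = -j/(ω·C) = 0 - j11.34 Ω
Step 3 — Series combination: Z_total = R + C = 52 - j11.34 Ω = 53.22∠-12.3° Ω.
Step 4 — Source phasor: V = 220∠-160.8° V = -207.8 - j72.35 V.
Step 5 — Ohm's law: I = V / Z_total = (-207.8 - j72.35) / (52 - j11.34) = -3.524 - j2.16 A.
Step 6 — Convert to polar: |I| = 4.134 A, ∠I = -148.5°.

I = 4.134∠-148.5° A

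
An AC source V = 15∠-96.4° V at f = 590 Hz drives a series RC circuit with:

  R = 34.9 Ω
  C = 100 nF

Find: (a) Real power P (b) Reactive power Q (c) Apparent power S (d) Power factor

Step 1 — Angular frequency: ω = 2π·f = 2π·590 = 3707 rad/s.
Step 2 — Component impedances:
  R: Z = R = 34.9 Ω
  C: Z = 1/(jωC) = -j/(ω·C) = 0 - j2698 Ω
Step 3 — Series combination: Z_total = R + C = 34.9 - j2698 Ω = 2698∠-89.3° Ω.
Step 4 — Source phasor: V = 15∠-96.4° V = -1.672 - j14.91 V.
Step 5 — Current: I = V / Z = 0.005517 - j0.0006912 A = 0.00556∠-7.1° A.
Step 6 — Complex power: S = V·I* = 0.001079 - j0.0834 VA.
Step 7 — Real power: P = Re(S) = 0.001079 W.
Step 8 — Reactive power: Q = Im(S) = -0.0834 VAR.
Step 9 — Apparent power: |S| = 0.0834 VA.
Step 10 — Power factor: PF = P/|S| = 0.01294 (leading).

(a) P = 0.001079 W  (b) Q = -0.0834 VAR  (c) S = 0.0834 VA  (d) PF = 0.01294 (leading)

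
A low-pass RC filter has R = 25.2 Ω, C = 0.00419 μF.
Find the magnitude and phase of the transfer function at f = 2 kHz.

Step 1 — Angular frequency: ω = 2π·2000 = 1.257e+04 rad/s.
Step 2 — Transfer function: H(jω) = 1/(1 + jωRC).
Step 3 — Denominator: 1 + jωRC = 1 + j·1.257e+04·25.2·4.19e-09 = 1 + j0.001327.
Step 4 — H = 1 - j0.001327.
Step 5 — Magnitude: |H| = 1 (-0.0 dB); phase: φ = -0.1°.

|H| = 1 (-0.0 dB), φ = -0.1°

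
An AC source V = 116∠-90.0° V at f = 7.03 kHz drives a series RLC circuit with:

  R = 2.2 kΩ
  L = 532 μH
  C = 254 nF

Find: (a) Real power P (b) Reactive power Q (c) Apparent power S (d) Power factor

Step 1 — Angular frequency: ω = 2π·f = 2π·7030 = 4.417e+04 rad/s.
Step 2 — Component impedances:
  R: Z = R = 2200 Ω
  L: Z = jωL = j·4.417e+04·0.000532 = 0 + j23.5 Ω
  C: Z = 1/(jωC) = -j/(ω·C) = 0 - j89.13 Ω
Step 3 — Series combination: Z_total = R + L + C = 2200 - j65.63 Ω = 2201∠-1.7° Ω.
Step 4 — Source phasor: V = 116∠-90.0° V = 0 - j116 V.
Step 5 — Current: I = V / Z = 0.001572 - j0.05268 A = 0.0527∠-88.3° A.
Step 6 — Complex power: S = V·I* = 6.111 - j0.1823 VA.
Step 7 — Real power: P = Re(S) = 6.111 W.
Step 8 — Reactive power: Q = Im(S) = -0.1823 VAR.
Step 9 — Apparent power: |S| = 6.114 VA.
Step 10 — Power factor: PF = P/|S| = 0.9996 (leading).

(a) P = 6.111 W  (b) Q = -0.1823 VAR  (c) S = 6.114 VA  (d) PF = 0.9996 (leading)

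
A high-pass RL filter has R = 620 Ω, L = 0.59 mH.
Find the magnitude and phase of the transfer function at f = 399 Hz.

Step 1 — Angular frequency: ω = 2π·399 = 2507 rad/s.
Step 2 — Transfer function: H(jω) = jωL/(R + jωL).
Step 3 — Numerator jωL = j·1.479; denominator R + jωL = 620 + j1.479.
Step 4 — H = 5.691e-06 + j0.002386.
Step 5 — Magnitude: |H| = 0.002386 (-52.4 dB); phase: φ = 89.9°.

|H| = 0.002386 (-52.4 dB), φ = 89.9°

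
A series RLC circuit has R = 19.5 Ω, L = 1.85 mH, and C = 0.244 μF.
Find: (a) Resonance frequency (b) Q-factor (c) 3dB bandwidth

Step 1 — Resonance: ω₀ = 1/√(LC) = 1/√(0.00185·2.44e-07) = 4.707e+04 rad/s.
Step 2 — f₀ = ω₀/(2π) = 7491 Hz.
Step 3 — Series Q: Q = ω₀L/R = 4.707e+04·0.00185/19.5 = 4.465.
Step 4 — Bandwidth: Δω = ω₀/Q = 1.054e+04 rad/s; BW = Δω/(2π) = 1678 Hz.

(a) f₀ = 7491 Hz  (b) Q = 4.465  (c) BW = 1678 Hz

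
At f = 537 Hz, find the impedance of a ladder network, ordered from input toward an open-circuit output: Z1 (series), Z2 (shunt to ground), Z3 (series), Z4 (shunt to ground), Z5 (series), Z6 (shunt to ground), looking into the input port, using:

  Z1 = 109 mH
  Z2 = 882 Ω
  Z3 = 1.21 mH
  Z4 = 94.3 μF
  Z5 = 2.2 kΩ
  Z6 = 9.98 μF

Step 1 — Angular frequency: ω = 2π·f = 2π·537 = 3374 rad/s.
Step 2 — Component impedances:
  Z1: Z = jωL = j·3374·0.109 = 0 + j367.8 Ω
  Z2: Z = R = 882 Ω
  Z3: Z = jωL = j·3374·0.00121 = 0 + j4.083 Ω
  Z4: Z = 1/(jωC) = -j/(ω·C) = 0 - j3.143 Ω
  Z5: Z = R = 2200 Ω
  Z6: Z = 1/(jωC) = -j/(ω·C) = 0 - j29.7 Ω
Step 3 — Ladder network (open output): work backward from the far end, alternating series and parallel combinations. Z_in = 0.00549 + j368.7 Ω = 368.7∠90.0° Ω.

Z = 0.00549 + j368.7 Ω = 368.7∠90.0° Ω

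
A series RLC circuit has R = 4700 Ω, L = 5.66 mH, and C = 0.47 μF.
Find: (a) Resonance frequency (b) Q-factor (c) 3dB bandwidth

Step 1 — Resonance condition Im(Z)=0 gives ω₀ = 1/√(LC).
Step 2 — ω₀ = 1/√(0.00566·4.7e-07) = 1.939e+04 rad/s.
Step 3 — f₀ = ω₀/(2π) = 3086 Hz.
Step 4 — Series Q: Q = ω₀L/R = 1.939e+04·0.00566/4700 = 0.02335.
Step 5 — 3dB bandwidth: Δω = ω₀/Q = 8.304e+05 rad/s; BW = Δω/(2π) = 1.322e+05 Hz.

(a) f₀ = 3086 Hz  (b) Q = 0.02335  (c) BW = 1.322e+05 Hz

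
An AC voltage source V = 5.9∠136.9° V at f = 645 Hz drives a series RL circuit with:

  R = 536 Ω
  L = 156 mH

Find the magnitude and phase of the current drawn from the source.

Step 1 — Angular frequency: ω = 2π·f = 2π·645 = 4053 rad/s.
Step 2 — Component impedances:
  R: Z = R = 536 Ω
  L: Z = jωL = j·4053·0.156 = 0 + j632.2 Ω
Step 3 — Series combination: Z_total = R + L = 536 + j632.2 Ω = 828.8∠49.7° Ω.
Step 4 — Source phasor: V = 5.9∠136.9° V = -4.308 + j4.031 V.
Step 5 — Ohm's law: I = V / Z_total = (-4.308 + j4.031) / (536 + j632.2) = 0.0003488 + j0.00711 A.
Step 6 — Convert to polar: |I| = 0.007118 A, ∠I = 87.2°.

I = 0.007118∠87.2° A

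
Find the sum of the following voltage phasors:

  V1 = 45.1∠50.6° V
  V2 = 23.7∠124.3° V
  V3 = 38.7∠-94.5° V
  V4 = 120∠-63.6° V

Step 1 — Convert each phasor to rectangular form:
  V1 = 45.1·(cos(50.6°) + j·sin(50.6°)) = 28.63 + j34.85 V
  V2 = 23.7·(cos(124.3°) + j·sin(124.3°)) = -13.36 + j19.58 V
  V3 = 38.7·(cos(-94.5°) + j·sin(-94.5°)) = -3.036 - j38.58 V
  V4 = 120·(cos(-63.6°) + j·sin(-63.6°)) = 53.36 - j107.5 V
Step 2 — Sum components: V_total = 65.59 - j91.64 V.
Step 3 — Convert to polar: |V_total| = 112.7 V, ∠V_total = -54.4°.

V_total = 112.7∠-54.4° V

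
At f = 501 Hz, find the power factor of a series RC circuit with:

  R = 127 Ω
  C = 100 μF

Step 1 — Angular frequency: ω = 2π·f = 2π·501 = 3148 rad/s.
Step 2 — Component impedances:
  R: Z = R = 127 Ω
  C: Z = 1/(jωC) = -j/(ω·C) = 0 - j3.177 Ω
Step 3 — Series combination: Z_total = R + C = 127 - j3.177 Ω = 127∠-1.4° Ω.
Step 4 — Power factor: PF = cos(φ) = Re(Z)/|Z| = 127/127.04 = 0.9997.
Step 5 — Type: Im(Z) = -3.177 ⇒ leading (phase φ = -1.4°).

PF = 0.9997 (leading, φ = -1.4°)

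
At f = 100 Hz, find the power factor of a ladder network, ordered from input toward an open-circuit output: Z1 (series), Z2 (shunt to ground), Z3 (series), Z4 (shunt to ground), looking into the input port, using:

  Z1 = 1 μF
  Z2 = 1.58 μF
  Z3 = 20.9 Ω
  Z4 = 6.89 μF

Step 1 — Angular frequency: ω = 2π·f = 2π·100 = 628.3 rad/s.
Step 2 — Component impedances:
  Z1: Z = 1/(jωC) = -j/(ω·C) = 0 - j1592 Ω
  Z2: Z = 1/(jωC) = -j/(ω·C) = 0 - j1007 Ω
  Z3: Z = R = 20.9 Ω
  Z4: Z = 1/(jωC) = -j/(ω·C) = 0 - j231 Ω
Step 3 — Ladder network (open output): work backward from the far end, alternating series and parallel combinations. Z_in = 13.83 - j1780 Ω = 1780∠-89.6° Ω.
Step 4 — Power factor: PF = cos(φ) = Re(Z)/|Z| = 13.826/1779.7 = 0.007769.
Step 5 — Type: Im(Z) = -1780 ⇒ leading (phase φ = -89.6°).

PF = 0.007769 (leading, φ = -89.6°)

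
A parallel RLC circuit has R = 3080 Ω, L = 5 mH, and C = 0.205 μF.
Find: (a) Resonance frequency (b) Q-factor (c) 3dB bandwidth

Step 1 — Resonance: ω₀ = 1/√(LC) = 1/√(0.005·2.05e-07) = 3.123e+04 rad/s.
Step 2 — f₀ = ω₀/(2π) = 4971 Hz.
Step 3 — Parallel Q: Q = R/(ω₀L) = 3080/(3.123e+04·0.005) = 19.72.
Step 4 — Bandwidth: Δω = ω₀/Q = 1584 rad/s; BW = Δω/(2π) = 252.1 Hz.

(a) f₀ = 4971 Hz  (b) Q = 19.72  (c) BW = 252.1 Hz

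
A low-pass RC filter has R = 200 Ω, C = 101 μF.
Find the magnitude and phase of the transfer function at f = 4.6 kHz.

Step 1 — Angular frequency: ω = 2π·4600 = 2.89e+04 rad/s.
Step 2 — Transfer function: H(jω) = 1/(1 + jωRC).
Step 3 — Denominator: 1 + jωRC = 1 + j·2.89e+04·200·0.000101 = 1 + j583.8.
Step 4 — H = 2.934e-06 - j0.001713.
Step 5 — Magnitude: |H| = 0.001713 (-55.3 dB); phase: φ = -89.9°.

|H| = 0.001713 (-55.3 dB), φ = -89.9°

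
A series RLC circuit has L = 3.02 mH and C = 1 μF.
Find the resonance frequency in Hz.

Step 1 — Resonance condition Im(Z)=0 gives ω₀ = 1/√(LC).
Step 2 — ω₀ = 1/√(0.00302·1e-06) = 1.82e+04 rad/s.
Step 3 — f₀ = ω₀/(2π) = 2896 Hz.

f₀ = 2896 Hz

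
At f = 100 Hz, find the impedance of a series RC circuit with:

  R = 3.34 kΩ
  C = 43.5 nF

Step 1 — Angular frequency: ω = 2π·f = 2π·100 = 628.3 rad/s.
Step 2 — Component impedances:
  R: Z = R = 3340 Ω
  C: Z = 1/(jωC) = -j/(ω·C) = 0 - j3.659e+04 Ω
Step 3 — Series combination: Z_total = R + C = 3340 - j3.659e+04 Ω = 3.674e+04∠-84.8° Ω.

Z = 3340 - j3.659e+04 Ω = 3.674e+04∠-84.8° Ω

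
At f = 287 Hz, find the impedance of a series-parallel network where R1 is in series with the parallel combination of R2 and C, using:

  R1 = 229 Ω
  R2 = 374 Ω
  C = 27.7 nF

Step 1 — Angular frequency: ω = 2π·f = 2π·287 = 1803 rad/s.
Step 2 — Component impedances:
  R1: Z = R = 229 Ω
  R2: Z = R = 374 Ω
  C: Z = 1/(jωC) = -j/(ω·C) = 0 - j2.002e+04 Ω
Step 3 — Parallel branch: R2 || C = 1/(1/R2 + 1/C) = 373.9 - j6.984 Ω.
Step 4 — Series with R1: Z_total = R1 + (R2 || C) = 602.9 - j6.984 Ω = 602.9∠-0.7° Ω.

Z = 602.9 - j6.984 Ω = 602.9∠-0.7° Ω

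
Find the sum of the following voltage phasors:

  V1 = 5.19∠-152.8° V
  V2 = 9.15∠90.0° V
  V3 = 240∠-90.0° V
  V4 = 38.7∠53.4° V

Step 1 — Convert each phasor to rectangular form:
  V1 = 5.19·(cos(-152.8°) + j·sin(-152.8°)) = -4.616 - j2.372 V
  V2 = 9.15·(cos(90.0°) + j·sin(90.0°)) = 0 + j9.15 V
  V3 = 240·(cos(-90.0°) + j·sin(-90.0°)) = 0 - j240 V
  V4 = 38.7·(cos(53.4°) + j·sin(53.4°)) = 23.07 + j31.07 V
Step 2 — Sum components: V_total = 18.46 - j202.2 V.
Step 3 — Convert to polar: |V_total| = 203 V, ∠V_total = -84.8°.

V_total = 203∠-84.8° V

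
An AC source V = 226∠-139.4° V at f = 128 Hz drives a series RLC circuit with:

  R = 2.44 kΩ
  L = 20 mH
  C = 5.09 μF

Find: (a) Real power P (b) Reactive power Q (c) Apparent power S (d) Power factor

Step 1 — Angular frequency: ω = 2π·f = 2π·128 = 804.2 rad/s.
Step 2 — Component impedances:
  R: Z = R = 2440 Ω
  L: Z = jωL = j·804.2·0.02 = 0 + j16.08 Ω
  C: Z = 1/(jωC) = -j/(ω·C) = 0 - j244.3 Ω
Step 3 — Series combination: Z_total = R + L + C = 2440 - j228.2 Ω = 2451∠-5.3° Ω.
Step 4 — Source phasor: V = 226∠-139.4° V = -171.6 - j147.1 V.
Step 5 — Current: I = V / Z = -0.06413 - j0.06627 A = 0.09222∠-134.1° A.
Step 6 — Complex power: S = V·I* = 20.75 - j1.941 VA.
Step 7 — Real power: P = Re(S) = 20.75 W.
Step 8 — Reactive power: Q = Im(S) = -1.941 VAR.
Step 9 — Apparent power: |S| = 20.84 VA.
Step 10 — Power factor: PF = P/|S| = 0.9957 (leading).

(a) P = 20.75 W  (b) Q = -1.941 VAR  (c) S = 20.84 VA  (d) PF = 0.9957 (leading)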